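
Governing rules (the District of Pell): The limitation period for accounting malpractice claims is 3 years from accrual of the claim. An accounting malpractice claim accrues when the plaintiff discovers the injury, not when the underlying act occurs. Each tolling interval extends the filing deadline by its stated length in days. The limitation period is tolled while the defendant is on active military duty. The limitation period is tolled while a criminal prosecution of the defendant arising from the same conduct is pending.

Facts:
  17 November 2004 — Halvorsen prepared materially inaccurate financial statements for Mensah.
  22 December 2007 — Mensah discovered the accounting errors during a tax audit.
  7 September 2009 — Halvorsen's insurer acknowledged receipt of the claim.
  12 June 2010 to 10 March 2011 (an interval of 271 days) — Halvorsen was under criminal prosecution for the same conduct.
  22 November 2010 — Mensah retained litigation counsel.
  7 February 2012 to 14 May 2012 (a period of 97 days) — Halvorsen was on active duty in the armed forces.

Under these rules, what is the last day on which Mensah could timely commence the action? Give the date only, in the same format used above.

Under the discovery rule, the claim accrued on 22 December 2007, when Mensah discovered the injury — not on the 17 November 2004 date of the underlying act.
The untolled deadline — 3 years after 22 December 2007 — is 22 December 2010.
Because the pending criminal prosecution ran from 12 June 2010 to 10 March 2011, the deadline is extended by 271 days to 19 September 2011.
By the time the defendant's active military service began on 7 February 2012, the limitation period had already expired on 19 September 2011; that interval cannot revive it.
The other events in the timeline have no effect on the limitation period under the stated rules.

19 September 2011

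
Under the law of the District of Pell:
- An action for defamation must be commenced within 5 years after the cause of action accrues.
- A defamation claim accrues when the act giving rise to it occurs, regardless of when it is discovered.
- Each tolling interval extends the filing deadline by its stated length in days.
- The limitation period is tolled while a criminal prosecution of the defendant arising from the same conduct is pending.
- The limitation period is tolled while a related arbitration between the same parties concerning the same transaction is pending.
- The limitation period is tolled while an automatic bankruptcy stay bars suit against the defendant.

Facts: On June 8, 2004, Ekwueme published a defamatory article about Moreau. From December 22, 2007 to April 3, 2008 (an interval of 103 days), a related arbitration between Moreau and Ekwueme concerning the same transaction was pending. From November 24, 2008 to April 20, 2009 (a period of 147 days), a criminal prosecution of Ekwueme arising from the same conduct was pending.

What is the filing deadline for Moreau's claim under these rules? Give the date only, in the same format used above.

February 13, 2010

The limitation period began to run on June 8, 2004.
The untolled deadline — 5 years after June 8, 2004 — is June 8, 2009.
The period was tolled for 103 days by the pending related arbitration (December 22, 2007 to April 3, 2008), pushing the deadline to September 19, 2009.
The period was tolled for 147 days by the pending criminal prosecution (November 24, 2008 to April 20, 2009), pushing the deadline to February 13, 2010.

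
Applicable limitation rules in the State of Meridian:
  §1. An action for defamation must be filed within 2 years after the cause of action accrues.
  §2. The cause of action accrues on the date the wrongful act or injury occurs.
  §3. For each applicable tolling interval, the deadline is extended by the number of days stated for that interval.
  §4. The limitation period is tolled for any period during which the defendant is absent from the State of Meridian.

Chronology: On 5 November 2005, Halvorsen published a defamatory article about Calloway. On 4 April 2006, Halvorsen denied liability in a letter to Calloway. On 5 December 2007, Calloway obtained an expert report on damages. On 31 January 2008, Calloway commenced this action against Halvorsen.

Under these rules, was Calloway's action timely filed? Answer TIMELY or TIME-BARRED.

The claim accrued on 5 November 2005, when the wrongful act occurred.
2 years from 5 November 2005 is 5 November 2007.
The other events in the timeline have no effect on the limitation period under the stated rules.
Filing on 31 January 2008 missed the 5 November 2007 deadline — the action is time-barred.

TIME-BARRED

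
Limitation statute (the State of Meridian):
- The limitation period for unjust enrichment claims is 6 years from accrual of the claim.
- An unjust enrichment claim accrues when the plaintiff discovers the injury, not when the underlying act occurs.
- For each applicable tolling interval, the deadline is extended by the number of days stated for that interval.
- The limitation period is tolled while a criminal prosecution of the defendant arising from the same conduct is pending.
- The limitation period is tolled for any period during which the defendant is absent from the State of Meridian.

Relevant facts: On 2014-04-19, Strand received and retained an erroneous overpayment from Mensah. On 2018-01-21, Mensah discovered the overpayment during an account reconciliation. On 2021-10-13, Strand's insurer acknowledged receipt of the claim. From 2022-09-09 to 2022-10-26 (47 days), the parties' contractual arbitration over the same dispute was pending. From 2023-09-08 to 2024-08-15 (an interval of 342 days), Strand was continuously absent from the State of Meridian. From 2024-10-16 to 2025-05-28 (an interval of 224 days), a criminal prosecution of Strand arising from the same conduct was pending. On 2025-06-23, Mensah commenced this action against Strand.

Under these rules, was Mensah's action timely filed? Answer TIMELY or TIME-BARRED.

Under the discovery rule, the claim accrued on 2018-01-21, when Mensah discovered the injury — not on the 2014-04-19 date of the underlying act.
6 years from 2018-01-21 is 2024-01-21.
The defendant's absence from the jurisdiction from 2023-09-08 to 2024-08-15 tolled the period for 342 days, extending the deadline to 2024-12-28.
The period was tolled for 224 days by the pending criminal prosecution (2024-10-16 to 2025-05-28), pushing the deadline to 2025-08-09.
The pending related arbitration from 2022-09-09 to 2022-10-26 does not toll the period, because no stated rule makes a pending arbitration a tolling event.
Nothing else in the chronology tolls or restarts the period.
The 2025-06-23 filing precedes the 2025-08-09 deadline; the claim is timely.

TIMELY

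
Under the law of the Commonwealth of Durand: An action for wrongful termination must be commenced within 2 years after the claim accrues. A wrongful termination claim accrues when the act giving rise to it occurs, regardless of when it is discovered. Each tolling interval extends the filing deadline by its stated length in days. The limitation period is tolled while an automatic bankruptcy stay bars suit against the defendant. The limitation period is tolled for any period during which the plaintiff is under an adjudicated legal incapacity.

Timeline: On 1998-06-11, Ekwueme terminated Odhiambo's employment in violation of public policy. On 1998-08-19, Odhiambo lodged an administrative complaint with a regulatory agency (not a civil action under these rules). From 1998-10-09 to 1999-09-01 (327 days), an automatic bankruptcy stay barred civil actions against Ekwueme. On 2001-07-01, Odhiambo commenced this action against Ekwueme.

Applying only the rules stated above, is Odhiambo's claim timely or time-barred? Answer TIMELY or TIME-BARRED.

The claim accrued on 1998-06-11, when the wrongful act occurred.
The untolled deadline — 2 years after 1998-06-11 — is 2000-06-11.
Because the automatic bankruptcy stay ran from 1998-10-09 to 1999-09-01, the deadline is extended by 327 days to 2001-05-04.
Nothing else in the chronology tolls or restarts the period.
Filing on 2001-07-01 missed the 2001-05-04 deadline — the action is time-barred.

TIME-BARRED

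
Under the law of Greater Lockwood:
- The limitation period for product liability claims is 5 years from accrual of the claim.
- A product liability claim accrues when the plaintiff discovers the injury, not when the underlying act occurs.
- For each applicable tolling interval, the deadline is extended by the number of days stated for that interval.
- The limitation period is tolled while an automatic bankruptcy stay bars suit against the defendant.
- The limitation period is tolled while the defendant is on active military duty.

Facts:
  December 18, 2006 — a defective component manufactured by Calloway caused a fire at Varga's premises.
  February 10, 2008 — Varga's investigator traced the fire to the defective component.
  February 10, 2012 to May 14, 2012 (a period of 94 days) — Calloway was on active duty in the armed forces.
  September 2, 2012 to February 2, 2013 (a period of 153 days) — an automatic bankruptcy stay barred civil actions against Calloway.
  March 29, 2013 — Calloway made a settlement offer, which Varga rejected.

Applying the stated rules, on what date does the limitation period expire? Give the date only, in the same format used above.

Under the discovery rule, the claim accrued on February 10, 2008, when Varga discovered the injury — not on the December 18, 2006 date of the underlying act.
Adding the 5 years base period to February 10, 2008 gives a deadline of February 10, 2013, before any tolling.
Because the defendant's active military service ran from February 10, 2012 to May 14, 2012, the deadline is extended by 94 days to May 15, 2013.
The automatic bankruptcy stay from September 2, 2012 to February 2, 2013 tolled the period for 153 days, extending the deadline to October 15, 2013.
The other events in the timeline have no effect on the limitation period under the stated rules.

October 15, 2013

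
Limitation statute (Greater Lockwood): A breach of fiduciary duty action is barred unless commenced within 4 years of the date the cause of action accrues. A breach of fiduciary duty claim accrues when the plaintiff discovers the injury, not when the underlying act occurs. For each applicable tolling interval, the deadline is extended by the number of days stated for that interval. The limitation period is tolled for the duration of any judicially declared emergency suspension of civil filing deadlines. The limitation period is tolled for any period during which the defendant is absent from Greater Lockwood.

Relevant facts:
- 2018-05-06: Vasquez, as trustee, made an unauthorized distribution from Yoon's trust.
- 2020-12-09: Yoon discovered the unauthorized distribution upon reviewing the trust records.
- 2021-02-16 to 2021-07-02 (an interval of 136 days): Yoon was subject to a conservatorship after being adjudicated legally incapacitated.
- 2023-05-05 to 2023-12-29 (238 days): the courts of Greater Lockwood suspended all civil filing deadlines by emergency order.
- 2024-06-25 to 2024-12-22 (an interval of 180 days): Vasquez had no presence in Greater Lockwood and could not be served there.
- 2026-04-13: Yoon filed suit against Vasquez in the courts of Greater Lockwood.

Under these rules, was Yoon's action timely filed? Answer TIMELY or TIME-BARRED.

TIME-BARRED

Accrual is tied to discovery, so the period began on 2020-12-09 rather than on 2018-05-06 when the act occurred.
4 years from 2020-12-09 is 2024-12-09.
Because the emergency suspension of filing deadlines ran from 2023-05-05 to 2023-12-29, the deadline is extended by 238 days to 2025-08-04.
The period was tolled for 180 days by the defendant's absence from the jurisdiction (2024-06-25 to 2024-12-22), pushing the deadline to 2026-01-31.
No stated provision tolls the period for the plaintiff's incapacity, so the interval from 2021-02-16 to 2021-07-02 has no effect on the deadline.
Yoon filed on 2026-04-13, after the 2026-01-31 deadline, so the action is time-barred.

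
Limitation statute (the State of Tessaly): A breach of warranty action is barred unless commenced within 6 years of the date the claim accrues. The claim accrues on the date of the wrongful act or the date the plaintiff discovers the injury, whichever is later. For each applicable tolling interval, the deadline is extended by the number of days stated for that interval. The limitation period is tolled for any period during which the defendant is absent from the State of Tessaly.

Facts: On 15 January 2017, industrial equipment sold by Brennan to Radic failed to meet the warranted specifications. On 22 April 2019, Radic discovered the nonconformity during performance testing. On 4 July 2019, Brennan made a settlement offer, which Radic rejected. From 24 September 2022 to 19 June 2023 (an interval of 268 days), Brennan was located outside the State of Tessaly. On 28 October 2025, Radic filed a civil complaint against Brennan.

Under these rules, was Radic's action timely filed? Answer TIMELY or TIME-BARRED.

TIMELY

The claim accrued on 22 April 2019 — the later of the 15 January 2017 act and the 22 April 2019 discovery.
6 years from 22 April 2019 is 22 April 2025.
Because the defendant's absence from the jurisdiction ran from 24 September 2022 to 19 June 2023, the deadline is extended by 268 days to 15 January 2026.
The other events in the timeline have no effect on the limitation period under the stated rules.
Filing on 28 October 2025 beat the 15 January 2026 deadline — the action is timely.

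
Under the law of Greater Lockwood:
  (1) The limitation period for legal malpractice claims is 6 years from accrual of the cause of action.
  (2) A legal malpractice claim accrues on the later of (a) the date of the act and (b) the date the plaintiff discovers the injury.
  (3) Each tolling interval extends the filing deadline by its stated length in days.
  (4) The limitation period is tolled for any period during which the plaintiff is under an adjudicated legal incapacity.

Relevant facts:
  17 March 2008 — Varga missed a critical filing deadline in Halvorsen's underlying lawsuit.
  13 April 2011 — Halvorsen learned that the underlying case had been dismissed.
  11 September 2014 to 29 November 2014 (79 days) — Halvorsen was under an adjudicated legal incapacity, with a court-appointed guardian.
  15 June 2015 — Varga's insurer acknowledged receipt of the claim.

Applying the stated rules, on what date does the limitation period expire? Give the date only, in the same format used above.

1 July 2017

Because discovery on 13 April 2011 post-dates the 17 March 2008 act, accrual under the later-of rule falls on 13 April 2011.
Adding the 6 years base period to 13 April 2011 gives a deadline of 13 April 2017, before any tolling.
The plaintiff's legal incapacity from 11 September 2014 to 29 November 2014 tolled the period for 79 days, extending the deadline to 1 July 2017.
None of the other events listed affects the running of the period under the stated rules.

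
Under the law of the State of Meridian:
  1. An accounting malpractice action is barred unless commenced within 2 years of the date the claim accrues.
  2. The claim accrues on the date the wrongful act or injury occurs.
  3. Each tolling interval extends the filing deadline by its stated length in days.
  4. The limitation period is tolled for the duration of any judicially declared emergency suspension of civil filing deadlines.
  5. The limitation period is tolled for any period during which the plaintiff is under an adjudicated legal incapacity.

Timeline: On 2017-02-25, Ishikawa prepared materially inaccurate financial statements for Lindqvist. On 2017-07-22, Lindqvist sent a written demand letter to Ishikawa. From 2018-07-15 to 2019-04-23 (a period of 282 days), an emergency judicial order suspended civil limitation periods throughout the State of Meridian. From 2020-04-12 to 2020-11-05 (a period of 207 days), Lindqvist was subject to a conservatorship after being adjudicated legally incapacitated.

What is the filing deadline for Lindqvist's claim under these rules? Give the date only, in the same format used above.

The limitation period began to run on 2017-02-25.
The untolled deadline — 2 years after 2017-02-25 — is 2019-02-25.
Because the emergency suspension of filing deadlines ran from 2018-07-15 to 2019-04-23, the deadline is extended by 282 days to 2019-12-04.
The plaintiff's legal incapacity from 2020-04-12 to 2020-11-05 began after the period had already run on 2019-12-04, so it has no tolling effect.
None of the other events listed affects the running of the period under the stated rules.

2019-12-04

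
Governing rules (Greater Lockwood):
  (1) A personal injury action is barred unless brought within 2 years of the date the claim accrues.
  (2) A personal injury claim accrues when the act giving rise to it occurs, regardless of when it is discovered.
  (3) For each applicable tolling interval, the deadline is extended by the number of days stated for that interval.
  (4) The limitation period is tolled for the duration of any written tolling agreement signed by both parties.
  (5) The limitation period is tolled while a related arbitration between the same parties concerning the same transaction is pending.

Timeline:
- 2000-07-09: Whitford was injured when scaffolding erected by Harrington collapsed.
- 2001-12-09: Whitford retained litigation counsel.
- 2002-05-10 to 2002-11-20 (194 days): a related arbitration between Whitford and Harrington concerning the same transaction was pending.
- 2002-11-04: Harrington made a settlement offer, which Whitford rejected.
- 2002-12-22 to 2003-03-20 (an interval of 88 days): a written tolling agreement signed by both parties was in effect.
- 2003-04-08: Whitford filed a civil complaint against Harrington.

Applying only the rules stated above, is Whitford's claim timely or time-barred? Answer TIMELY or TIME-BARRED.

The limitation period began to run on 2000-07-09.
The untolled deadline — 2 years after 2000-07-09 — is 2002-07-09.
The period was tolled for 194 days by the pending related arbitration (2002-05-10 to 2002-11-20), pushing the deadline to 2003-01-19.
The written tolling agreement from 2002-12-22 to 2003-03-20 tolled the period for 88 days, extending the deadline to 2003-04-17.
The other events in the timeline have no effect on the limitation period under the stated rules.
Whitford filed on 2003-04-08, before the 2003-04-17 deadline, so the action is timely.

TIMELY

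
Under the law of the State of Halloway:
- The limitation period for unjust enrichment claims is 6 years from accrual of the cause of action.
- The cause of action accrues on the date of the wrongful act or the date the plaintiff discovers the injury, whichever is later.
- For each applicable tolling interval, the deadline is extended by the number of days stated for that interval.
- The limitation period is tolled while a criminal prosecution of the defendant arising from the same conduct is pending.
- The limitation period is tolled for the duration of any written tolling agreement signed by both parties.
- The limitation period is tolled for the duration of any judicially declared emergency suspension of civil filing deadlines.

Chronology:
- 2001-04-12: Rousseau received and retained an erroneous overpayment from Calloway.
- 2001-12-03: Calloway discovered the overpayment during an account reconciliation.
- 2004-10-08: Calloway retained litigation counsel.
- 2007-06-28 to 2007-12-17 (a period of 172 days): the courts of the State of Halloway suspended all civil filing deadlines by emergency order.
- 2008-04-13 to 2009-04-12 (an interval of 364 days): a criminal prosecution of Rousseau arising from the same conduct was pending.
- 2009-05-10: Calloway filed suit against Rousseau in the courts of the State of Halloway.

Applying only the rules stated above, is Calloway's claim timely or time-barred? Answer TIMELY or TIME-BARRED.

Taking the later of the act (2001-04-12) and discovery (2001-12-03), the claim accrued on 2001-12-03.
Adding the 6 years base period to 2001-12-03 gives a deadline of 2007-12-03, before any tolling.
The emergency suspension of filing deadlines from 2007-06-28 to 2007-12-17 tolled the period for 172 days, extending the deadline to 2008-05-23.
The period was tolled for 364 days by the pending criminal prosecution (2008-04-13 to 2009-04-12), pushing the deadline to 2009-05-22.
The other events in the timeline have no effect on the limitation period under the stated rules.
Filing on 2009-05-10 beat the 2009-05-22 deadline — the action is timely.

TIMELY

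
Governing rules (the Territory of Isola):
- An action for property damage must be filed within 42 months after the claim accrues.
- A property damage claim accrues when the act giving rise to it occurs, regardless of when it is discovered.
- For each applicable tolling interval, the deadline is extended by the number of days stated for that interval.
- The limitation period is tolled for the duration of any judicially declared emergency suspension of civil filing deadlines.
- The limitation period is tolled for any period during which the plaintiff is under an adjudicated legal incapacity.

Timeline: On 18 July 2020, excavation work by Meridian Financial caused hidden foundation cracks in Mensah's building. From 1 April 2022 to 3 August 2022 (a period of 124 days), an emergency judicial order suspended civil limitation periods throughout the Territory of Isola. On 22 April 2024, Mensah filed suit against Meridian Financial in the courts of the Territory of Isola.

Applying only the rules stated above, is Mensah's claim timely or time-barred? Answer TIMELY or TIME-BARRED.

The claim accrued on 18 July 2020, the date of the act.
Adding the 42 months base period to 18 July 2020 gives a deadline of 18 January 2024, before any tolling.
Because the emergency suspension of filing deadlines ran from 1 April 2022 to 3 August 2022, the deadline is extended by 124 days to 21 May 2024.
The 22 April 2024 filing precedes the 21 May 2024 deadline; the claim is timely.

TIMELY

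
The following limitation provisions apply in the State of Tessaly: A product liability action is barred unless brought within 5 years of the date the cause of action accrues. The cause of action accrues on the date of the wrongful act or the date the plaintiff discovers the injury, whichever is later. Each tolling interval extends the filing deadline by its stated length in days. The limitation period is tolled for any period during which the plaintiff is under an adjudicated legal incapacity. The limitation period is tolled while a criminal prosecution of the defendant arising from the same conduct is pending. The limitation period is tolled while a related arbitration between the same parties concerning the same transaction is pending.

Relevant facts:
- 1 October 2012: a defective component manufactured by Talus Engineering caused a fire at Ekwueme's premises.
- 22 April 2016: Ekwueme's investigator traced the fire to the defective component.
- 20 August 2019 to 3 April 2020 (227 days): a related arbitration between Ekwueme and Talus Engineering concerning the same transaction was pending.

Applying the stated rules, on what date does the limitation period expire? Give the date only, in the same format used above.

5 December 2021

The claim accrued on 22 April 2016 — the later of the 1 October 2012 act and the 22 April 2016 discovery.
Adding the 5 years base period to 22 April 2016 gives a deadline of 22 April 2021, before any tolling.
The pending related arbitration from 20 August 2019 to 3 April 2020 tolled the period for 227 days, extending the deadline to 5 December 2021.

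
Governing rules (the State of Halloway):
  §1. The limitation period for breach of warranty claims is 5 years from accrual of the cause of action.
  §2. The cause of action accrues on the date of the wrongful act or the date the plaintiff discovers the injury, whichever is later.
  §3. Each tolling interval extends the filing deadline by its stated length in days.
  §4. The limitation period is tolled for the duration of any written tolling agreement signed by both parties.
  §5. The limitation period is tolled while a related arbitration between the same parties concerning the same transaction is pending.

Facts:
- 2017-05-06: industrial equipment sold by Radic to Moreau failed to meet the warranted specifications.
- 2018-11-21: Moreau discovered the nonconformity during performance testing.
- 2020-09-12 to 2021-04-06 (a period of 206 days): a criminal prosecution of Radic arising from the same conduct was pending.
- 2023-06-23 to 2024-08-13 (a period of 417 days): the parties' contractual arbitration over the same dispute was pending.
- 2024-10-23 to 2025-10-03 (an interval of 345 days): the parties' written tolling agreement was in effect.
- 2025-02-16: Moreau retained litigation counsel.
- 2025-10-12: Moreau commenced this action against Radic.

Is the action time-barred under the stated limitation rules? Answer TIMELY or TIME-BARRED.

TIMELY

Taking the later of the act (2017-05-06) and discovery (2018-11-21), the claim accrued on 2018-11-21.
The untolled deadline — 5 years after 2018-11-21 — is 2023-11-21.
The pending related arbitration from 2023-06-23 to 2024-08-13 tolled the period for 417 days, extending the deadline to 2025-01-11.
Because the written tolling agreement ran from 2024-10-23 to 2025-10-03, the deadline is extended by 345 days to 2025-12-22.
Although a criminal prosecution ran from 2020-09-12 to 2021-04-06, the stated rules do not make that a tolling event, so it is disregarded.
None of the other events listed affects the running of the period under the stated rules.
The 2025-10-12 filing precedes the 2025-12-22 deadline; the claim is timely.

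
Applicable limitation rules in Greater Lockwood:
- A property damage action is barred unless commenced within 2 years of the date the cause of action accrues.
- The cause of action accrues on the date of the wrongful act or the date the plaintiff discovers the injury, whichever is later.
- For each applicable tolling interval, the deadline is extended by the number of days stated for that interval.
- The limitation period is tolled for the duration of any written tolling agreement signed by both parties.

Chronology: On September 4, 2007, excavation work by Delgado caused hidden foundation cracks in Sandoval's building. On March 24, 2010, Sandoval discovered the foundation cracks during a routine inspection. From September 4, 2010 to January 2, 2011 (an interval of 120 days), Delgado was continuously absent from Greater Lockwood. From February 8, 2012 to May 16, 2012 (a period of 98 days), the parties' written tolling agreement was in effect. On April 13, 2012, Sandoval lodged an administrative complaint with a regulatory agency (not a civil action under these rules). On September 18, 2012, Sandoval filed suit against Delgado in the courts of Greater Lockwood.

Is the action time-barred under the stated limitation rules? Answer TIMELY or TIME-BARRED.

The claim accrued on March 24, 2010 — the later of the September 4, 2007 act and the March 24, 2010 discovery.
Adding the 2 years base period to March 24, 2010 gives a deadline of March 24, 2012, before any tolling.
The written tolling agreement from February 8, 2012 to May 16, 2012 tolled the period for 98 days, extending the deadline to June 30, 2012.
The defendant's absence from the jurisdiction from September 4, 2010 to January 2, 2011 does not toll the period, because no stated rule makes the defendant's absence a tolling event.
The other events in the timeline have no effect on the limitation period under the stated rules.
The September 18, 2012 filing falls after the June 30, 2012 deadline; the claim is time-barred.

TIME-BARRED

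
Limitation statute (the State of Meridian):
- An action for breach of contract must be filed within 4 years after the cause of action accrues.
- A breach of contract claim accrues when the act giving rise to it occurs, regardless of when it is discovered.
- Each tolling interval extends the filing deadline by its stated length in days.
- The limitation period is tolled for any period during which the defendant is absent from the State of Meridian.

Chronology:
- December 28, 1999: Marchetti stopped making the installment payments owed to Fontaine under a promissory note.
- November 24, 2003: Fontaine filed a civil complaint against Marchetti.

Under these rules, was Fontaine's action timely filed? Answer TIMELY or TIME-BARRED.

The cause of action accrued on December 28, 1999, the date of the act.
The untolled deadline — 4 years after December 28, 1999 — is December 28, 2003.
Filing on November 24, 2003 beat the December 28, 2003 deadline — the action is timely.

TIMELY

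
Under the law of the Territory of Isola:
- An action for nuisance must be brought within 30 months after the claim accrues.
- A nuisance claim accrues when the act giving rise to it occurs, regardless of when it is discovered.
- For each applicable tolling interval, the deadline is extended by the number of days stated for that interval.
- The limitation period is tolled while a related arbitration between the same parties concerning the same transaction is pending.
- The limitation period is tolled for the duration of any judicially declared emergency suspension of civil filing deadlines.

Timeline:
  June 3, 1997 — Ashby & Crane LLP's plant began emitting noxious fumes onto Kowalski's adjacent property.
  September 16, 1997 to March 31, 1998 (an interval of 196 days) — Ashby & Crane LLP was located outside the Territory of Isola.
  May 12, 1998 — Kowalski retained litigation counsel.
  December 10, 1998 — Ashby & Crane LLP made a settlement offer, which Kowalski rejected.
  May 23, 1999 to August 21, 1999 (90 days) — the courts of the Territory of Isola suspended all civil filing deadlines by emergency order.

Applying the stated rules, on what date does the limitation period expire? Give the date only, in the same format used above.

The claim accrued on June 3, 1997, the date of the act.
30 months from June 3, 1997 is December 3, 1999.
The emergency suspension of filing deadlines from May 23, 1999 to August 21, 1999 tolled the period for 90 days, extending the deadline to March 2, 2000.
The defendant's absence from the jurisdiction from September 16, 1997 to March 31, 1998 does not toll the period, because no stated rule makes the defendant's absence a tolling event.
None of the other events listed affects the running of the period under the stated rules.

March 2, 2000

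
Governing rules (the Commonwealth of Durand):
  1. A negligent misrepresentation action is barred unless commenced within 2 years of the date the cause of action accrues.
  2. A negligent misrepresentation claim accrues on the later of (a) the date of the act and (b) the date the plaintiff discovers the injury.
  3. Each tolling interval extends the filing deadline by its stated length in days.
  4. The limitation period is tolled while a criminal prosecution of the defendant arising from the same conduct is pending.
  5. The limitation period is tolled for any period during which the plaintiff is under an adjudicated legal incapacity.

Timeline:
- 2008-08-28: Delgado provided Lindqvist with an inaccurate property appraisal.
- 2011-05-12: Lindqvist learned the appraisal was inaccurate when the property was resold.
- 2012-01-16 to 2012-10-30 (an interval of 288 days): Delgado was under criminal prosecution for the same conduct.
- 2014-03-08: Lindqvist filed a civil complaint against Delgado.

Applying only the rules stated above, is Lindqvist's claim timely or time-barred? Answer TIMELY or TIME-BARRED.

Because discovery on 2011-05-12 post-dates the 2008-08-28 act, accrual under the later-of rule falls on 2011-05-12.
Adding the 2 years base period to 2011-05-12 gives a deadline of 2013-05-12, before any tolling.
Because the pending criminal prosecution ran from 2012-01-16 to 2012-10-30, the deadline is extended by 288 days to 2014-02-24.
The 2014-03-08 filing falls after the 2014-02-24 deadline; the claim is time-barred.

TIME-BARRED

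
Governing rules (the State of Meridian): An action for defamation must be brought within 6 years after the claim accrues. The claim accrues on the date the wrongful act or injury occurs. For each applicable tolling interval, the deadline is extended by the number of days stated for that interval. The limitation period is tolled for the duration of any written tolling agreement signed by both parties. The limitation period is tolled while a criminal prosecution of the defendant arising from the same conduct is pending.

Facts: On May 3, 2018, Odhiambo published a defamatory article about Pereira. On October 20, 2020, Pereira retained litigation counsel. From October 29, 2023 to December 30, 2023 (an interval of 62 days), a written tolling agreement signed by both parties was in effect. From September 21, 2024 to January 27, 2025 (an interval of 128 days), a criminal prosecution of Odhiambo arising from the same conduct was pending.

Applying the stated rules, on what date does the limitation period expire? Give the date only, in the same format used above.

July 4, 2024

The claim accrued on May 3, 2018, when the wrongful act occurred.
6 years from May 3, 2018 is May 3, 2024.
Because the written tolling agreement ran from October 29, 2023 to December 30, 2023, the deadline is extended by 62 days to July 4, 2024.
The pending criminal prosecution from September 21, 2024 to January 27, 2025 began after the period had already run on July 4, 2024, so it has no tolling effect.
The other events in the timeline have no effect on the limitation period under the stated rules.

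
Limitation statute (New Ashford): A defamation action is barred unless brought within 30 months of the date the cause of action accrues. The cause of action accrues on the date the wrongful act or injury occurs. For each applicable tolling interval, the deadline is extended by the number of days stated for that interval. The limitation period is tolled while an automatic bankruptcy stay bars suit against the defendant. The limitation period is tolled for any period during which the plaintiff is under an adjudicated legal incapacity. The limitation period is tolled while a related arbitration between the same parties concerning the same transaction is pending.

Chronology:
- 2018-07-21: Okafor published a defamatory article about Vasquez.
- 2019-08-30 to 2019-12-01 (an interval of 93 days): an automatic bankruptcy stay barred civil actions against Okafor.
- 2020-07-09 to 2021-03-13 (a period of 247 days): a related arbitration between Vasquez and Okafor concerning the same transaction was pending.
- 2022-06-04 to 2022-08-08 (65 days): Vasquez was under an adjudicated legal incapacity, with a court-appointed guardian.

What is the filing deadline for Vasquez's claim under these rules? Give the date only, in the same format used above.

2021-12-27

The limitation period began to run on 2018-07-21.
30 months from 2018-07-21 is 2021-01-21.
Because the automatic bankruptcy stay ran from 2019-08-30 to 2019-12-01, the deadline is extended by 93 days to 2021-04-24.
Because the pending related arbitration ran from 2020-07-09 to 2021-03-13, the deadline is extended by 247 days to 2021-12-27.
The plaintiff's legal incapacity starting 2022-06-04 came too late — the period had run on 2021-12-27 — and so does not extend the deadline.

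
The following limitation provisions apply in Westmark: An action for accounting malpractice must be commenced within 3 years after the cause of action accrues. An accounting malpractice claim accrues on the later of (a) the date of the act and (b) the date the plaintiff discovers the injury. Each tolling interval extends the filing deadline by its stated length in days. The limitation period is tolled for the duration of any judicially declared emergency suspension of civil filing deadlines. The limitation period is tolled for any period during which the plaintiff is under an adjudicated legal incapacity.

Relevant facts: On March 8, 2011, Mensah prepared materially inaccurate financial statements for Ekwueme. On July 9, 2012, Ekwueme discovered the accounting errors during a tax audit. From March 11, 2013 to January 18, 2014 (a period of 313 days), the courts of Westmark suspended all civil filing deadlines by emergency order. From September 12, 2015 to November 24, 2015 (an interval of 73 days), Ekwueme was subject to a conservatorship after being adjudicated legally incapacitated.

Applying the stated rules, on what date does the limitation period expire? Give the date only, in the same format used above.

July 29, 2016

Taking the later of the act (March 8, 2011) and discovery (July 9, 2012), the claim accrued on July 9, 2012.
3 years from July 9, 2012 is July 9, 2015.
Because the emergency suspension of filing deadlines ran from March 11, 2013 to January 18, 2014, the deadline is extended by 313 days to May 17, 2016.
The period was tolled for 73 days by the plaintiff's legal incapacity (September 12, 2015 to November 24, 2015), pushing the deadline to July 29, 2016.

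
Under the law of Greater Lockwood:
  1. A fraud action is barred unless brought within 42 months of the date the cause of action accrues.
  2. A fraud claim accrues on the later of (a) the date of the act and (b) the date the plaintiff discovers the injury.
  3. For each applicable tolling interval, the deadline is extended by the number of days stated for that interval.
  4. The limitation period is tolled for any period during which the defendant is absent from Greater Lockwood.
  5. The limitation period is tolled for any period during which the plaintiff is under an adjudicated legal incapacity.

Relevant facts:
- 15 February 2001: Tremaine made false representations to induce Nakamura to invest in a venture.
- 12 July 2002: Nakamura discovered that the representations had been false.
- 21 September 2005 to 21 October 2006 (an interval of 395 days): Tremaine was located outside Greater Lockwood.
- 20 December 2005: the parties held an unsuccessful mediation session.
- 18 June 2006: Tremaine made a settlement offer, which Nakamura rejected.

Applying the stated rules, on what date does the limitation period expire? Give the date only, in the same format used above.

11 February 2007

Taking the later of the act (15 February 2001) and discovery (12 July 2002), the claim accrued on 12 July 2002.
42 months from 12 July 2002 is 12 January 2006.
Because the defendant's absence from the jurisdiction ran from 21 September 2005 to 21 October 2006, the deadline is extended by 395 days to 11 February 2007.
None of the other events listed affects the running of the period under the stated rules.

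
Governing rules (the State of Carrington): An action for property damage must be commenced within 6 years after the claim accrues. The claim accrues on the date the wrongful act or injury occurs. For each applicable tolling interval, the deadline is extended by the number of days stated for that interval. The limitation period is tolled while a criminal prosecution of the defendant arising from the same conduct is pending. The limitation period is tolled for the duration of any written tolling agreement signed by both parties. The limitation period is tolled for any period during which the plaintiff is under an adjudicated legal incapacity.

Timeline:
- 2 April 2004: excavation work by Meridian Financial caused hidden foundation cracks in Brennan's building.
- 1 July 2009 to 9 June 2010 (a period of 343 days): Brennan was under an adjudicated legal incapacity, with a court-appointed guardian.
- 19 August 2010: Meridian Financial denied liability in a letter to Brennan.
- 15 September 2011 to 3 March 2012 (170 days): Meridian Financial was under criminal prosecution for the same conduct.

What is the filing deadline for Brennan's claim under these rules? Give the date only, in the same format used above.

The limitation period began to run on 2 April 2004.
Adding the 6 years base period to 2 April 2004 gives a deadline of 2 April 2010, before any tolling.
Because the plaintiff's legal incapacity ran from 1 July 2009 to 9 June 2010, the deadline is extended by 343 days to 11 March 2011.
The pending criminal prosecution from 15 September 2011 to 3 March 2012 began after the period had already run on 11 March 2011, so it has no tolling effect.
Nothing else in the chronology tolls or restarts the period.

11 March 2011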